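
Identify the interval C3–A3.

The letter names run C→A, a span of 5 letter steps, so the interval is some kind of sixth.
C to A is 9 semitones. A major sixth is 9, so 9 makes it major.

major sixth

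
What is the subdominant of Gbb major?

Cbb

The Gbb major scale runs Gbb Abb Bbb Cbb Dbb Ebb Fb.
Degree 4 is Cbb.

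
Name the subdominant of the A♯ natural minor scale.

Degree 4 takes the letter 3 steps above A, which is D.
In natural minor, degree 4 sits 5 semitones above the tonic. A# + 5 semitones is pitch class 3, spelled on D as D#.

D#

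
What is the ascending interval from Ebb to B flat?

augmented fifth

The letter names run E→B, a span of 4 letter steps, so the interval is some kind of fifth.
Ebb to Bb is 8 semitones. A perfect fifth is 7, so 8 makes it augmented.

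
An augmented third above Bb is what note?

B up a major third is D#, so the target letter is D.
From Bb, an augmented third is 5 semitones up: D#.

D#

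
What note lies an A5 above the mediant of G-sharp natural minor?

The mediant of G# natural minor is B.
An augmented fifth (8 semitones) above B lands on the letter F, giving F##.

F##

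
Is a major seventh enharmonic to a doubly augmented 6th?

Yes

A major seventh spans 11 semitones; a doubly augmented sixth spans 11.
They are enharmonically equivalent.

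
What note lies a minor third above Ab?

Cb

A up a major third is C#, so the target letter is C.
From Ab, a minor third is 3 semitones up: Cb.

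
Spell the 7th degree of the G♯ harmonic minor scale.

The G# harmonic minor scale runs G# A# B C# D# E F##.
Degree 7 is F##.

F##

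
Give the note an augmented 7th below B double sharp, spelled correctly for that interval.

C#

A seventh below B lands on the letter C.
An augmented seventh spans 12 semitones, so B## moves to pitch class 1. On the letter C that is C#.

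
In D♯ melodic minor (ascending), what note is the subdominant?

G#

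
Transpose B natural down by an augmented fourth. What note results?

B down a perfect fourth is F#, so the target letter is F.
From B, an augmented fourth is 6 semitones down: F.

F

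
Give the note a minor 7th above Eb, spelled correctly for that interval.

Db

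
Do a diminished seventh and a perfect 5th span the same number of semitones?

A diminished seventh spans 9 semitones; a perfect fifth spans 7.
The spans differ, so they are not enharmonic equivalents.

No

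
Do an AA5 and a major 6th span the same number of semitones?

A doubly augmented fifth spans 9 semitones; a major sixth spans 9.
They are enharmonically equivalent.

Yes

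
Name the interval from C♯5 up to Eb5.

The letter names run C→E, a span of 2 letter steps, so the interval is some kind of third.
C# to Eb is 2 semitones. A major third is 4, so 2 makes it diminished.

diminished third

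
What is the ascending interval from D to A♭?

Counting letters D–E–F–G–A gives a fifth.
D→Ab = 6 semitones, 1 narrower than the perfect fifth (7), so diminished.

diminished fifth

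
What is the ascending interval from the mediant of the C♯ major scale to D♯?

The mediant of C# major is E#.
E# up to D#: letters E→D make it a seventh; 10 semitones makes it minor.

minor seventh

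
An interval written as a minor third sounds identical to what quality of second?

A minor third spans 3 semitones.
A second spanning 3 semitones is augmented (the major second is 2).

augmented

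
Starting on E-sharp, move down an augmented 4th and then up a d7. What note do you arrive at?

An augmented fourth down from E# is B (letter B, 6 semitones down).
A diminished seventh up from B is Ab (letter A, 9 semitones up).

Ab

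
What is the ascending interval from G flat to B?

Counting letters G–A–B gives a third.
Gb→B = 5 semitones, 1 wider than the major third (4), so augmented.

augmented third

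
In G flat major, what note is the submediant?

Degree 6 takes the letter 5 steps above G, which is E.
In major, degree 6 sits 9 semitones above the tonic. Gb + 9 semitones is pitch class 3, spelled on E as Eb.

Eb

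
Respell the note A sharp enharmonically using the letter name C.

Cbb

Plain C sits 2 semitones above A#, so on the letter C the same pitch needs a double flat: Cbb.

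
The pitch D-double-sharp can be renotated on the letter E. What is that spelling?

Plain E sits at the same pitch as D##, so on the letter E the same pitch needs a natural: E.

E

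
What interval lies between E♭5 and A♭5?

perfect fourth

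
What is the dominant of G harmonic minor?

D

The G harmonic minor scale runs G A Bb C D Eb F#.
Degree 5 is D.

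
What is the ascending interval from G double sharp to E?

diminished sixth

Counting letters G–A–B–C–D–E gives a sixth.
G##→E = 7 semitones, 2 narrower than the major sixth (9), so diminished.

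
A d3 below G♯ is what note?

E##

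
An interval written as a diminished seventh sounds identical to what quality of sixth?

A diminished seventh spans 9 semitones.
A sixth spanning 9 semitones is major (the major sixth is 9).

major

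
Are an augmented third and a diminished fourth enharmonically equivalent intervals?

No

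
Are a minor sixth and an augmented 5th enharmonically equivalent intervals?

A minor sixth spans 8 semitones; an augmented fifth spans 8.
They are enharmonically equivalent.

Yes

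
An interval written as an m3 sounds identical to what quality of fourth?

A minor third spans 3 semitones.
A fourth spanning 3 semitones is doubly diminished (the perfect fourth is 5).

doubly diminished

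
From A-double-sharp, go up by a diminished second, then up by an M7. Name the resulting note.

A diminished second up from A## is B (letter B, 0 semitones up).
A major seventh up from B is A# (letter A, 11 semitones up).

A#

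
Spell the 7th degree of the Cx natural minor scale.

B#

Degree 7 takes the letter 6 steps above C, which is B.
In natural minor, degree 7 sits 10 semitones above the tonic. C## + 10 semitones is pitch class 0, spelled on B as B#.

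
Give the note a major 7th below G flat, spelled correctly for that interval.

G down a major seventh is Ab, so the target letter is A.
From Gb, a major seventh is 11 semitones down: Abb.

Abb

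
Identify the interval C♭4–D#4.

doubly augmented second

Counting letters C–D gives a second.
Cb→D# = 4 semitones, 2 wider than the major second (2), so doubly augmented.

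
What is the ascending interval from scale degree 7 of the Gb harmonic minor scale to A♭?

minor third

Scale degree 7 of Gb harmonic minor is F.
F up to Ab: letters F→A make it a third; 3 semitones makes it minor.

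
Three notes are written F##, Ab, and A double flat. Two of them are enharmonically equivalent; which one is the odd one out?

In 12-tone equal temperament, enharmonic equivalents share a pitch class. F## is pitch class 7; Ab is pitch class 8; Abb is pitch class 7.
F## and Abb share pitch class 7, while Ab is pitch class 8.

Ab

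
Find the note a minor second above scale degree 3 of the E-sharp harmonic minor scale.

Scale degree 3 of E# harmonic minor is G#.
A minor second (1 semitone) above G# lands on the letter A, giving A.

A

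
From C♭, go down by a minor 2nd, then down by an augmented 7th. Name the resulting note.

A minor second down from Cb is Bb (letter B, 1 semitone down).
An augmented seventh down from Bb is Cbb (letter C, 12 semitones down).

Cbb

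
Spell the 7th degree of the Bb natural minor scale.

Ab

Degree 7 takes the letter 6 steps above B, which is A.
In natural minor, degree 7 sits 10 semitones above the tonic. Bb + 10 semitones is pitch class 8, spelled on A as Ab.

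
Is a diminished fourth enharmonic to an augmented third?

A diminished fourth spans 4 semitones; an augmented third spans 5.
The spans differ, so they are not enharmonic equivalents.

No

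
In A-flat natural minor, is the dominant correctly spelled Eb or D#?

Each scale degree takes a distinct letter name. Degree 5 of a scale on A must use the letter E.
Eb and D# are enharmonically the same pitch, but only Eb uses the letter E, so it is the correct spelling here.

Eb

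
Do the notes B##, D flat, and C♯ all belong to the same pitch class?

B## = pitch class 1 and Db = pitch class 1 and C# = pitch class 1 — the same pitch class, so they are enharmonic equivalents.

Yes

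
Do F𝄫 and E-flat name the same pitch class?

Yes

Fbb is pitch class 3; Eb is pitch class 3.
All spellings map to pitch class 3, so they are enharmonically equivalent.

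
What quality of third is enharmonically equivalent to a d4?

A diminished fourth spans 4 semitones.
A third spanning 4 semitones is major (the major third is 4).

major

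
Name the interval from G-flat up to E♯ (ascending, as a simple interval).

The letter names run G→E, a span of 5 letter steps, so the interval is some kind of sixth.
Gb to E# is 11 semitones. A major sixth is 9, so 11 makes it doubly augmented.

doubly augmented sixth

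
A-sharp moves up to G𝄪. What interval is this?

Counting letters A–B–C–D–E–F–G gives a seventh.
A#→G## = 11 semitones, exactly the major seventh.

major seventh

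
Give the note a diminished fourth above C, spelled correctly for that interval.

A fourth above C lands on the letter F.
A diminished fourth spans 4 semitones, so C moves to pitch class 4. On the letter F that is Fb.

Fb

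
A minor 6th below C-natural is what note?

E

C down a major sixth is Eb, so the target letter is E.
From C, a minor sixth is 8 semitones down: E.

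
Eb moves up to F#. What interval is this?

Counting letters E–F gives a second.
Eb→F# = 3 semitones, 1 wider than the major second (2), so augmented.

augmented second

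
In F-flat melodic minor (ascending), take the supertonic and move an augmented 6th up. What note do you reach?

The supertonic of Fb melodic minor (ascending) is Gb.
An augmented sixth (10 semitones) above Gb lands on the letter E, giving E.

E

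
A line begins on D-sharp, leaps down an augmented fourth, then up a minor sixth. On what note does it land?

An augmented fourth down from D# is A (letter A, 6 semitones down).
A minor sixth up from A is F (letter F, 8 semitones up).

F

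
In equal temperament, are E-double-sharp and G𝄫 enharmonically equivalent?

No

Two spellings are enharmonically equivalent only if they share a pitch class.
Here E## → 6, Gbb → 5; 5 ≠ 6, so they are not.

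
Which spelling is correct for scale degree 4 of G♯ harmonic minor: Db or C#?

C#

Each scale degree takes a distinct letter name. Degree 4 of a scale on G must use the letter C.
C# and Db are enharmonically the same pitch, but only C# uses the letter C, so it is the correct spelling here.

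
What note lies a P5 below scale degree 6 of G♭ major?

Scale degree 6 of Gb major is Eb.
A perfect fifth (7 semitones) below Eb lands on the letter A, giving Ab.

Ab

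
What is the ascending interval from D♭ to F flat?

minor third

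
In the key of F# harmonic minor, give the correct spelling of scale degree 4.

B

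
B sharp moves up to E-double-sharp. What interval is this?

augmented fourth

The letter names run B→E, a span of 3 letter steps, so the interval is some kind of fourth.
B# to E## is 6 semitones. A perfect fourth is 5, so 6 makes it augmented.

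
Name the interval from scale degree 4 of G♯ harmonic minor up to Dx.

augmented second

Scale degree 4 of G# harmonic minor is C#.
C# up to D##: letters C→D make it a second; 3 semitones makes it augmented.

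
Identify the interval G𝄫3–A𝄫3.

major second

Counting letters G–A gives a second.
Gbb→Abb = 2 semitones, exactly the major second.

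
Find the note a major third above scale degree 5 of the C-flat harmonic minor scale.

Bb

Scale degree 5 of Cb harmonic minor is Gb.
A major third (4 semitones) above Gb lands on the letter B, giving Bb.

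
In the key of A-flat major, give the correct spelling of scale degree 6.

The Ab major scale runs Ab Bb C Db Eb F G.
Degree 6 is F.

F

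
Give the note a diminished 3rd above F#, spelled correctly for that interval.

Ab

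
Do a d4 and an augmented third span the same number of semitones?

No

A diminished fourth spans 4 semitones; an augmented third spans 5.
The spans differ, so they are not enharmonic equivalents.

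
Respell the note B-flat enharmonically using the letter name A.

Bb is pitch class 10. The letter A alone is pitch class 9.
To reach pitch class 10 from A requires an offset of +1 semitone, i.e. sharp: A#.

A#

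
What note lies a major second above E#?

A second above E lands on the letter F.
A major second spans 2 semitones, so E# moves to pitch class 7. On the letter F that is F##.

F##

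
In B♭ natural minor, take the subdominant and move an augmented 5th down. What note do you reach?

The subdominant of Bb natural minor is Eb.
An augmented fifth (8 semitones) below Eb lands on the letter A, giving Abb.

Abb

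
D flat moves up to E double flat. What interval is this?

minor second

The letter names run D→E, a span of 1 letter step, so the interval is some kind of second.
Db to Ebb is 1 semitone. A major second is 2, so 1 makes it minor.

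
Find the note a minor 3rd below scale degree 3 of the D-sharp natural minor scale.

Scale degree 3 of D# natural minor is F#.
A minor third (3 semitones) below F# lands on the letter D, giving D#.

D#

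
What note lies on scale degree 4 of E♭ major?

Degree 4 takes the letter 3 steps above E, which is A.
In major, degree 4 sits 5 semitones above the tonic. Eb + 5 semitones is pitch class 8, spelled on A as Ab.

Ab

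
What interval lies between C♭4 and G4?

Counting letters C–D–E–F–G gives a fifth.
Cb→G = 8 semitones, 1 wider than the perfect fifth (7), so augmented.

augmented fifth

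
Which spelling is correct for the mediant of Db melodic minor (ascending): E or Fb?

Fb

Each scale degree takes a distinct letter name. Degree 3 of a scale on D must use the letter F.
Fb and E are enharmonically the same pitch, but only Fb uses the letter F, so it is the correct spelling here.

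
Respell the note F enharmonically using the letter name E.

F is pitch class 5. The letter E alone is pitch class 4.
To reach pitch class 5 from E requires an offset of +1 semitone, i.e. sharp: E#.

E#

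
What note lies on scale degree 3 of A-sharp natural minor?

The A# natural minor scale runs A# B# C# D# E# F# G#.
Degree 3 is C#.

C#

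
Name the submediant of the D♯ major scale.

Degree 6 takes the letter 5 steps above D, which is B.
In major, degree 6 sits 9 semitones above the tonic. D# + 9 semitones is pitch class 0, spelled on B as B#.

B#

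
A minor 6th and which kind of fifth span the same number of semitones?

A minor sixth spans 8 semitones.
A fifth spanning 8 semitones is augmented (the perfect fifth is 7).

augmented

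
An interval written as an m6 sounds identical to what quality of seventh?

A minor sixth spans 8 semitones.
A seventh spanning 8 semitones is doubly diminished (the major seventh is 11).

doubly diminished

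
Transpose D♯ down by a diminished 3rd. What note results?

B##

D down a major third is Bb, so the target letter is B.
From D#, a diminished third is 2 semitones down: B##.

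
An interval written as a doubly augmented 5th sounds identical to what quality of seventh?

A doubly augmented fifth spans 9 semitones.
A seventh spanning 9 semitones is diminished (the major seventh is 11).

diminished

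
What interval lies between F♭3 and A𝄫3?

The letter names run F→A, a span of 2 letter steps, so the interval is some kind of third.
Fb to Abb is 3 semitones. A major third is 4, so 3 makes it minor.

minor third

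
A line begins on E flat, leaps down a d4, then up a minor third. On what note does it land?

A diminished fourth down from Eb is B (letter B, 4 semitones down).
A minor third up from B is D (letter D, 3 semitones up).

D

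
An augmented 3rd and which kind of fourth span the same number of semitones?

perfect

An augmented third spans 5 semitones.
A fourth spanning 5 semitones is perfect (the perfect fourth is 5).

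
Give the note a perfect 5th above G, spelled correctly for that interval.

D

G up a perfect fifth is D, so the target letter is D.
From G, a perfect fifth is 7 semitones up: D.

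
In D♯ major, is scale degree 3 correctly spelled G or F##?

F##

Each scale degree takes a distinct letter name. Degree 3 of a scale on D must use the letter F.
F## and G are enharmonically the same pitch, but only F## uses the letter F, so it is the correct spelling here.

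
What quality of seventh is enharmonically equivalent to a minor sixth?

A minor sixth spans 8 semitones.
A seventh spanning 8 semitones is doubly diminished (the major seventh is 11).

doubly diminished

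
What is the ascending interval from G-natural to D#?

The letter names run G→D, a span of 4 letter steps, so the interval is some kind of fifth.
G to D# is 8 semitones. A perfect fifth is 7, so 8 makes it augmented.

augmented fifth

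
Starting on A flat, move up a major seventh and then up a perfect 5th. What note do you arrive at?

D

A major seventh up from Ab is G (letter G, 11 semitones up).
A perfect fifth up from G is D (letter D, 7 semitones up).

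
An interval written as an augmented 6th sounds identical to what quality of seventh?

minor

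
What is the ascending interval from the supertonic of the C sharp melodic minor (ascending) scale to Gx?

The supertonic of C# melodic minor (ascending) is D#.
D# up to G##: letters D→G make it a fourth; 6 semitones makes it augmented.

augmented fourth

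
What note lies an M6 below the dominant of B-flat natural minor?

Ab

The dominant of Bb natural minor is F.
A major sixth (9 semitones) below F lands on the letter A, giving Ab.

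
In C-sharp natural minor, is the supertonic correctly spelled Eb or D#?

D#

Each scale degree takes a distinct letter name. Degree 2 of a scale on C must use the letter D.
D# and Eb are enharmonically the same pitch, but only D# uses the letter D, so it is the correct spelling here.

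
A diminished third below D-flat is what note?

A third below D lands on the letter B.
A diminished third spans 2 semitones, so Db moves to pitch class 11. On the letter B that is B.

B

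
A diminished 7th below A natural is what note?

B#

A down a major seventh is Bb, so the target letter is B.
From A, a diminished seventh is 9 semitones down: B#.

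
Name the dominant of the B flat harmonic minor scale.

F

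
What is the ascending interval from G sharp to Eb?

diminished sixth

The letter names run G→E, a span of 5 letter steps, so the interval is some kind of sixth.
G# to Eb is 7 semitones. A major sixth is 9, so 7 makes it diminished.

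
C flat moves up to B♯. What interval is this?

The letter names run C→B, a span of 6 letter steps, so the interval is some kind of seventh.
Cb to B# is 13 semitones. A major seventh is 11, so 13 makes it doubly augmented.

doubly augmented seventh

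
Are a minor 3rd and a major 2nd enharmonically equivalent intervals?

A minor third spans 3 semitones; a major second spans 2.
The spans differ, so they are not enharmonic equivalents.

No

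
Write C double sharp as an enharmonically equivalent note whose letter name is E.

Plain E sits 2 semitones above C##, so on the letter E the same pitch needs a double flat: Ebb.

Ebb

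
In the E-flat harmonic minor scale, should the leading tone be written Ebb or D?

D

Each scale degree takes a distinct letter name. Degree 7 of a scale on E must use the letter D.
D and Ebb are enharmonically the same pitch, but only D uses the letter D, so it is the correct spelling here.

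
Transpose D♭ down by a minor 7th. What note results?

Eb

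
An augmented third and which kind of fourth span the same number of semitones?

perfect

An augmented third spans 5 semitones.
A fourth spanning 5 semitones is perfect (the perfect fourth is 5).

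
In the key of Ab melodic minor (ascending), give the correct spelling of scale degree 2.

The Ab melodic minor (ascending) scale runs Ab Bb Cb Db Eb F G.
Degree 2 is Bb.

Bb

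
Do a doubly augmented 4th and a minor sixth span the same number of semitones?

A doubly augmented fourth spans 7 semitones; a minor sixth spans 8.
The spans differ, so they are not enharmonic equivalents.

No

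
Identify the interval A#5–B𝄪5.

Counting letters A–B gives a second.
A#→B## = 3 semitones, 1 wider than the major second (2), so augmented.

augmented second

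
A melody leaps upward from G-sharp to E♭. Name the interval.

Counting letters G–A–B–C–D–E gives a sixth.
G#→Eb = 7 semitones, 2 narrower than the major sixth (9), so diminished.

diminished sixth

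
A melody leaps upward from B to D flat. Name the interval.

The letter names run B→D, a span of 2 letter steps, so the interval is some kind of third.
B to Db is 2 semitones. A major third is 4, so 2 makes it diminished.

diminished third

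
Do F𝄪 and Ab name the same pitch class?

F## is pitch class 7; Ab is pitch class 8.
The pitch classes differ (7 vs. 8), so they are not enharmonic equivalents.

No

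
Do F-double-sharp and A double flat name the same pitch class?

Yes

F## is pitch class 7; Abb is pitch class 7.
All spellings map to pitch class 7, so they are enharmonically equivalent.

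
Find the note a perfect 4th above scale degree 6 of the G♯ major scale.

A#

Scale degree 6 of G# major is E#.
A perfect fourth (5 semitones) above E# lands on the letter A, giving A#.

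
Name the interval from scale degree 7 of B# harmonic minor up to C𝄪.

minor third

Scale degree 7 of B# harmonic minor is A##.
A## up to C##: letters A→C make it a third; 3 semitones makes it minor.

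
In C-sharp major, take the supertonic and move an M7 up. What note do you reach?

C##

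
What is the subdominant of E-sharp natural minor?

Degree 4 takes the letter 3 steps above E, which is A.
In natural minor, degree 4 sits 5 semitones above the tonic. E# + 5 semitones is pitch class 10, spelled on A as A#.

A#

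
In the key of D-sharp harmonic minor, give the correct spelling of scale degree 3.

The D# harmonic minor scale runs D# E# F# G# A# B C##.
Degree 3 is F#.

F#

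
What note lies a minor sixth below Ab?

A down a major sixth is C, so the target letter is C.
From Ab, a minor sixth is 8 semitones down: C.

C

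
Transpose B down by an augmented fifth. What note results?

Eb

B down a perfect fifth is E, so the target letter is E.
From B, an augmented fifth is 8 semitones down: Eb.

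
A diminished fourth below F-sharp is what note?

C##

F down a perfect fourth is C, so the target letter is C.
From F#, a diminished fourth is 4 semitones down: C##.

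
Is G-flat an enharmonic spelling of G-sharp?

No

Gb is pitch class 6; G# is pitch class 8.
The pitch classes differ (6 vs. 8), so they are not enharmonic equivalents.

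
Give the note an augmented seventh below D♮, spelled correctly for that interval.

Ebb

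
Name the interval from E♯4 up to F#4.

minor second

The letter names run E→F, a span of 1 letter step, so the interval is some kind of second.
E# to F# is 1 semitone. A major second is 2, so 1 makes it minor.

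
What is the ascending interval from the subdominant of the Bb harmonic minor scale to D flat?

minor seventh

The subdominant of Bb harmonic minor is Eb.
Eb up to Db: letters E→D make it a seventh; 10 semitones makes it minor.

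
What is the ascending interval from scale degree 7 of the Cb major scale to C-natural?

Scale degree 7 of Cb major is Bb.
Bb up to C: letters B→C make it a second; 2 semitones makes it major.

major second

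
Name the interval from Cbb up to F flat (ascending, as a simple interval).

Counting letters C–D–E–F gives a fourth.
Cbb→Fb = 6 semitones, 1 wider than the perfect fourth (5), so augmented.

augmented fourth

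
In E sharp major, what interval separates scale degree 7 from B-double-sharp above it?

major sixth

Scale degree 7 of E# major is D##.
D## up to B##: letters D→B make it a sixth; 9 semitones makes it major.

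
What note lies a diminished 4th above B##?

E#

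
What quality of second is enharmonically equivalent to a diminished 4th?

doubly augmented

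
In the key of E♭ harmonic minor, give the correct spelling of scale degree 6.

Degree 6 takes the letter 5 steps above E, which is C.
In harmonic minor, degree 6 sits 8 semitones above the tonic. Eb + 8 semitones is pitch class 11, spelled on C as Cb.

Cb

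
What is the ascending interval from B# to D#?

minor third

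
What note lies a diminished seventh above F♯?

F up a major seventh is E, so the target letter is E.
From F#, a diminished seventh is 9 semitones up: Eb.

Eb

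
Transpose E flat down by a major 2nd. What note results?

E down a major second is D, so the target letter is D.
From Eb, a major second is 2 semitones down: Db.

Db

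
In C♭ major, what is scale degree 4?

Degree 4 takes the letter 3 steps above C, which is F.
In major, degree 4 sits 5 semitones above the tonic. Cb + 5 semitones is pitch class 4, spelled on F as Fb.

Fb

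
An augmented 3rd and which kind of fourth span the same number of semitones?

An augmented third spans 5 semitones.
A fourth spanning 5 semitones is perfect (the perfect fourth is 5).

perfect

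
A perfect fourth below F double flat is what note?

A fourth below F lands on the letter C.
A perfect fourth spans 5 semitones, so Fbb moves to pitch class 10. On the letter C that is Cbb.

Cbb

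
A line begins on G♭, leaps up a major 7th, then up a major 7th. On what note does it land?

E

A major seventh up from Gb is F (letter F, 11 semitones up).
A major seventh up from F is E (letter E, 11 semitones up).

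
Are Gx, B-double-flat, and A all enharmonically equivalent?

G## is pitch class 9; Bbb is pitch class 9; A is pitch class 9.
All spellings map to pitch class 9, so they are enharmonically equivalent.

Yes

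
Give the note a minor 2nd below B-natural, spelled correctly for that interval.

A second below B lands on the letter A.
A minor second spans 1 semitone, so B moves to pitch class 10. On the letter A that is A#.

A#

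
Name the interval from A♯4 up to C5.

The letter names run A→C, a span of 2 letter steps, so the interval is some kind of third.
A# to C is 2 semitones. A major third is 4, so 2 makes it diminished.

diminished third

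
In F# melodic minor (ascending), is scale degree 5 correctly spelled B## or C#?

C#

Each scale degree takes a distinct letter name. Degree 5 of a scale on F must use the letter C.
C# and B## are enharmonically the same pitch, but only C# uses the letter C, so it is the correct spelling here.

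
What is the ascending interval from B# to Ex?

augmented fourth

The letter names run B→E, a span of 3 letter steps, so the interval is some kind of fourth.
B# to E## is 6 semitones. A perfect fourth is 5, so 6 makes it augmented.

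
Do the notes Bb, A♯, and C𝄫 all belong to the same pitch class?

Yes

Bb = pitch class 10 and A# = pitch class 10 and Cbb = pitch class 10 — the same pitch class, so they are enharmonic equivalents.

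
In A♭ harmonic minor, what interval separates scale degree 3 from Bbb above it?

minor seventh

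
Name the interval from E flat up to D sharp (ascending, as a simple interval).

The letter names run E→D, a span of 6 letter steps, so the interval is some kind of seventh.
Eb to D# is 12 semitones. A major seventh is 11, so 12 makes it augmented.

augmented seventh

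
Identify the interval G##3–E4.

diminished sixth

The letter names run G→E, a span of 5 letter steps, so the interval is some kind of sixth.
G## to E is 7 semitones. A major sixth is 9, so 7 makes it diminished.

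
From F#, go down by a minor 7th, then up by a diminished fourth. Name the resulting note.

C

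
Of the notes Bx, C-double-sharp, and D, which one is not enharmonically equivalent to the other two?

In 12-tone equal temperament, enharmonic equivalents share a pitch class. B## is pitch class 1; C## is pitch class 2; D is pitch class 2.
C## and D share pitch class 2, while B## is pitch class 1.

B##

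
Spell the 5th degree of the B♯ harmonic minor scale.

F##

Degree 5 takes the letter 4 steps above B, which is F.
In harmonic minor, degree 5 sits 7 semitones above the tonic. B# + 7 semitones is pitch class 7, spelled on F as F##.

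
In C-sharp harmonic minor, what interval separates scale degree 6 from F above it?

minor sixth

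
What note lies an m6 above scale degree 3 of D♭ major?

Scale degree 3 of Db major is F.
A minor sixth (8 semitones) above F lands on the letter D, giving Db.

Db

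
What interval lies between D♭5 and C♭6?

Counting letters D–E–F–G–A–B–C gives a seventh.
Db→Cb = 10 semitones, 1 narrower than the major seventh (11), so minor.

minor seventh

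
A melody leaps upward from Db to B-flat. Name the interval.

The letter names run D→B, a span of 5 letter steps, so the interval is some kind of sixth.
Db to Bb is 9 semitones. A major sixth is 9, so 9 makes it major.

major sixth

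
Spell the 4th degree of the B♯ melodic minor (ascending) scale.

E#

The B# melodic minor (ascending) scale runs B# C## D# E# F## G## A##.
Degree 4 is E#.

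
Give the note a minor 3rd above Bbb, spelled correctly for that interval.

Dbb

B up a major third is D#, so the target letter is D.
From Bbb, a minor third is 3 semitones up: Dbb.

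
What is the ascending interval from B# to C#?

minor second

The letter names run B→C, a span of 1 letter step, so the interval is some kind of second.
B# to C# is 1 semitone. A major second is 2, so 1 makes it minor.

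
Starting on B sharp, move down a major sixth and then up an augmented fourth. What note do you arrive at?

G##

A major sixth down from B# is D# (letter D, 9 semitones down).
An augmented fourth up from D# is G## (letter G, 6 semitones up).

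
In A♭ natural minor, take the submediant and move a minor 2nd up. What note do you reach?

The submediant of Ab natural minor is Fb.
A minor second (1 semitone) above Fb lands on the letter G, giving Gbb.

Gbb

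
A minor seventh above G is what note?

F

G up a major seventh is F#, so the target letter is F.
From G, a minor seventh is 10 semitones up: F.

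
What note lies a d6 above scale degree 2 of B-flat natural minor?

Abb

Scale degree 2 of Bb natural minor is C.
A diminished sixth (7 semitones) above C lands on the letter A, giving Abb.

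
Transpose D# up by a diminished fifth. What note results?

A

D up a perfect fifth is A, so the target letter is A.
From D#, a diminished fifth is 6 semitones up: A.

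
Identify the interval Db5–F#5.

augmented third

The letter names run D→F, a span of 2 letter steps, so the interval is some kind of third.
Db to F# is 5 semitones. A major third is 4, so 5 makes it augmented.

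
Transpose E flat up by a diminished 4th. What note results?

A fourth above E lands on the letter A.
A diminished fourth spans 4 semitones, so Eb moves to pitch class 7. On the letter A that is Abb.

Abb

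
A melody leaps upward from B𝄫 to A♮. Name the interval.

augmented seventh

Counting letters B–C–D–E–F–G–A gives a seventh.
Bbb→A = 12 semitones, 1 wider than the major seventh (11), so augmented.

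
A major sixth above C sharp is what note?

A sixth above C lands on the letter A.
A major sixth spans 9 semitones, so C# moves to pitch class 10. On the letter A that is A#.

A#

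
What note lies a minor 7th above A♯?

G#

A seventh above A lands on the letter G.
A minor seventh spans 10 semitones, so A# moves to pitch class 8. On the letter G that is G#.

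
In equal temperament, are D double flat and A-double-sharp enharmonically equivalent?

Dbb is pitch class 0; A## is pitch class 11.
The pitch classes differ (0 vs. 11), so they are not enharmonic equivalents.

No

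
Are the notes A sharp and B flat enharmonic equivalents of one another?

Yes

A# = pitch class 10 and Bb = pitch class 10 — the same pitch class, so they are enharmonic equivalents.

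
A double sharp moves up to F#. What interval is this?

diminished sixth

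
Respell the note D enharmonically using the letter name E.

D is pitch class 2. The letter E alone is pitch class 4.
To reach pitch class 2 from E requires an offset of -2 semitones, i.e. double flat: Ebb.

Ebb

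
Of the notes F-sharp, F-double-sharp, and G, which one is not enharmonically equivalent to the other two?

F#

In 12-tone equal temperament, enharmonic equivalents share a pitch class. F# is pitch class 6; F## is pitch class 7; G is pitch class 7.
F## and G share pitch class 7, while F# is pitch class 6.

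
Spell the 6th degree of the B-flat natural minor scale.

The Bb natural minor scale runs Bb C Db Eb F Gb Ab.
Degree 6 is Gb.

Gb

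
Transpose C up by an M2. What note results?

A second above C lands on the letter D.
A major second spans 2 semitones, so C moves to pitch class 2. On the letter D that is D.

D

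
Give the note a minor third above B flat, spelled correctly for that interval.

A third above B lands on the letter D.
A minor third spans 3 semitones, so Bb moves to pitch class 1. On the letter D that is Db.

Db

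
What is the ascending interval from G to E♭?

minor sixth

The letter names run G→E, a span of 5 letter steps, so the interval is some kind of sixth.
G to Eb is 8 semitones. A major sixth is 9, so 8 makes it minor.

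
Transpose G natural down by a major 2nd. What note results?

F

A second below G lands on the letter F.
A major second spans 2 semitones, so G moves to pitch class 5. On the letter F that is F.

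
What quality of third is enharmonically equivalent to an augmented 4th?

doubly augmented

An augmented fourth spans 6 semitones.
A third spanning 6 semitones is doubly augmented (the major third is 4).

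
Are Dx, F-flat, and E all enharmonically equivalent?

Yes

D## = pitch class 4 and Fb = pitch class 4 and E = pitch class 4 — the same pitch class, so they are enharmonic equivalents.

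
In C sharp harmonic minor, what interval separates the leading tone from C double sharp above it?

The leading tone of C# harmonic minor is B#.
B# up to C##: letters B→C make it a second; 2 semitones makes it major.

major second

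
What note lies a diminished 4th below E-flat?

B

E down a perfect fourth is B, so the target letter is B.
From Eb, a diminished fourth is 4 semitones down: B.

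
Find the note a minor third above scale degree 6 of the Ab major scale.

Ab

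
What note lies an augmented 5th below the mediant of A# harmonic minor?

F

The mediant of A# harmonic minor is C#.
An augmented fifth (8 semitones) below C# lands on the letter F, giving F.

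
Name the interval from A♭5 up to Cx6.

The letter names run A→C, a span of 2 letter steps, so the interval is some kind of third.
Ab to C## is 6 semitones. A major third is 4, so 6 makes it doubly augmented.

doubly augmented third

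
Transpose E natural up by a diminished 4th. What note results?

Ab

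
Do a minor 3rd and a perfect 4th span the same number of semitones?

A minor third spans 3 semitones; a perfect fourth spans 5.
The spans differ, so they are not enharmonic equivalents.

No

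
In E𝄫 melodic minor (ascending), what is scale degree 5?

Bbb

The Ebb melodic minor (ascending) scale runs Ebb Fb Gbb Abb Bbb Cb Db.
Degree 5 is Bbb.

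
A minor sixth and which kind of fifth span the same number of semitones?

A minor sixth spans 8 semitones.
A fifth spanning 8 semitones is augmented (the perfect fifth is 7).

augmented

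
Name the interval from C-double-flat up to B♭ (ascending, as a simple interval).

augmented seventh

Counting letters C–D–E–F–G–A–B gives a seventh.
Cbb→Bb = 12 semitones, 1 wider than the major seventh (11), so augmented.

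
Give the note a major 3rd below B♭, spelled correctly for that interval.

Gb

A third below B lands on the letter G.
A major third spans 4 semitones, so Bb moves to pitch class 6. On the letter G that is Gb.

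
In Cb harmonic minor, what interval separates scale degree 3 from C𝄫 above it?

Scale degree 3 of Cb harmonic minor is Ebb.
Ebb up to Cbb: letters E→C make it a sixth; 8 semitones makes it minor.

minor sixth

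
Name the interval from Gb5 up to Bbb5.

The letter names run G→B, a span of 2 letter steps, so the interval is some kind of third.
Gb to Bbb is 3 semitones. A major third is 4, so 3 makes it minor.

minor third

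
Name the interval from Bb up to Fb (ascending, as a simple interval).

diminished fifth

Counting letters B–C–D–E–F gives a fifth.
Bb→Fb = 6 semitones, 1 narrower than the perfect fifth (7), so diminished.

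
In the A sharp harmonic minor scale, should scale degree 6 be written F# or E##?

Each scale degree takes a distinct letter name. Degree 6 of a scale on A must use the letter F.
F# and E## are enharmonically the same pitch, but only F# uses the letter F, so it is the correct spelling here.

F#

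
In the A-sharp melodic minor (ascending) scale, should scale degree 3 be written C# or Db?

C#

Each scale degree takes a distinct letter name. Degree 3 of a scale on A must use the letter C.
C# and Db are enharmonically the same pitch, but only C# uses the letter C, so it is the correct spelling here.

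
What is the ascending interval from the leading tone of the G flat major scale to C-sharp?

augmented fifth

The leading tone of Gb major is F.
F up to C#: letters F→C make it a fifth; 8 semitones makes it augmented.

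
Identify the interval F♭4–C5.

augmented fifth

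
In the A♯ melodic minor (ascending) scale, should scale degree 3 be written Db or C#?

C#

Each scale degree takes a distinct letter name. Degree 3 of a scale on A must use the letter C.
C# and Db are enharmonically the same pitch, but only C# uses the letter C, so it is the correct spelling here.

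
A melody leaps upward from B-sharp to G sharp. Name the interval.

Counting letters B–C–D–E–F–G gives a sixth.
B#→G# = 8 semitones, 1 narrower than the major sixth (9), so minor.

minor sixth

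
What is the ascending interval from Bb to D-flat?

Counting letters B–C–D gives a third.
Bb→Db = 3 semitones, 1 narrower than the major third (4), so minor.

minor third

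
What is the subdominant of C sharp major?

F#

Degree 4 takes the letter 3 steps above C, which is F.
In major, degree 4 sits 5 semitones above the tonic. C# + 5 semitones is pitch class 6, spelled on F as F#.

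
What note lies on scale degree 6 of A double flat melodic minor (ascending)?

Fb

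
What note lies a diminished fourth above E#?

A

A fourth above E lands on the letter A.
A diminished fourth spans 4 semitones, so E# moves to pitch class 9. On the letter A that is A.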